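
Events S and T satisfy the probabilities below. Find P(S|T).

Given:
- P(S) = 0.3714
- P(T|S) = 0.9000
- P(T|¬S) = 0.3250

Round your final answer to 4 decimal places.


Bayes' theorem: P(S|T) = P(T|S) × P(S) / P(T)

Step 1: Calculate P(T) using law of total probability
P(T) = P(T|S)P(S) + P(T|¬S)P(¬S)
     = 0.9000 × 0.3714 + 0.3250 × 0.6286
     = 0.33426000 + 0.20429500
     = 0.53855500

Step 2: Apply Bayes' theorem
P(S|T) = P(T|S) × P(S) / P(T)
       = 0.33426000 / 0.53855500
       = 0.6207


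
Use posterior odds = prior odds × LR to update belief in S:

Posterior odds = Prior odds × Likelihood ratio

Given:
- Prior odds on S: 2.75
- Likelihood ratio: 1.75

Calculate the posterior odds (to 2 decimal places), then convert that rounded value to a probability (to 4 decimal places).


Step 1: Calculate posterior odds
Posterior odds = Prior odds × LR
               = 2.75 × 1.75
               = 4.81

Step 2: Convert to probability
P(S|E) = Posterior odds / (1 + Posterior odds)
       = 4.81 / (1 + 4.81)
       = 4.81 / 5.81
       = 0.8279

The evidence increased P(S) from 0.7333 to 0.8279.


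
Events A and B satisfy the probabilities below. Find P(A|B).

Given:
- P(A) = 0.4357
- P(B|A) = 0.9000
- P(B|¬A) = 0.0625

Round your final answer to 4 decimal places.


Bayes' theorem: P(A|B) = P(B|A) × P(A) / P(B)

Step 1: Calculate P(B) using law of total probability
P(B) = P(B|A)P(A) + P(B|¬A)P(¬A)
     = 0.9000 × 0.4357 + 0.0625 × 0.5643
     = 0.39213000 + 0.03526875
     = 0.42739875

Step 2: Apply Bayes' theorem
P(A|B) = P(B|A) × P(A) / P(B)
       = 0.39213000 / 0.42739875
       = 0.9175


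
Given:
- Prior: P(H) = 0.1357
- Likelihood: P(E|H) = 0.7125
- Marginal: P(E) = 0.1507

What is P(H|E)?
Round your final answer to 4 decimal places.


Using Bayes' theorem:

P(H|E) = P(E|H) × P(H) / P(E)
       = 0.7125 × 0.1357 / 0.1507
       = 0.09668625 / 0.1507
       = 0.6416

The evidence strengthens our belief in H.
Prior: 0.1357 → Posterior: 0.6416


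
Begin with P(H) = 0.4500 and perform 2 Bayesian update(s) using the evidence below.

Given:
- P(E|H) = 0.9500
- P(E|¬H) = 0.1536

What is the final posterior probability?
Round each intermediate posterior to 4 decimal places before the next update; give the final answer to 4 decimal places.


Sequential Bayesian updating:

Initial prior: P(H) = 0.4500

Update 1:
  P(E) = 0.9500 × 0.4500 + 0.1536 × 0.5500 = 0.42750000 + 0.08448000 = 0.51198000
  P(H|E) = 0.42750000 / 0.51198000 = 0.8350

Update 2:
  P(E) = 0.9500 × 0.8350 + 0.1536 × 0.1650 = 0.79325000 + 0.02534400 = 0.81859400
  P(H|E) = 0.79325000 / 0.81859400 = 0.9690

Final posterior: 0.9690


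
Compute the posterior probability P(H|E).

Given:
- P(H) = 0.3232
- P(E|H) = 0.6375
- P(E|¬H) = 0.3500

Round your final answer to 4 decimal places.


Bayes' theorem: P(H|E) = P(E|H) × P(H) / P(E)

Step 1: Calculate P(E) using law of total probability
P(E) = P(E|H)P(H) + P(E|¬H)P(¬H)
     = 0.6375 × 0.3232 + 0.3500 × 0.6768
     = 0.20604000 + 0.23688000
     = 0.44292000

Step 2: Apply Bayes' theorem
P(H|E) = P(E|H) × P(H) / P(E)
       = 0.20604000 / 0.44292000
       = 0.4652


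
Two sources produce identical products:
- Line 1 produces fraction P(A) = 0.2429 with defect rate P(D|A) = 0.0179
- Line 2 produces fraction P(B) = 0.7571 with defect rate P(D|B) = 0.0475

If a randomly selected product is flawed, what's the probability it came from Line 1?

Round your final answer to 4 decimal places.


Let A = from Line 1, D = flawed

Given:
- P(A) = 0.2429, P(B) = 0.7571
- P(D|A) = 0.0179, P(D|B) = 0.0475

Step 1: Find P(D)
P(D) = P(D|A)P(A) + P(D|B)P(B)
     = 0.0179 × 0.2429 + 0.0475 × 0.7571
     = 0.00434791 + 0.03596225
     = 0.04031016

Step 2: Apply Bayes' theorem
P(A|D) = P(D|A)P(A) / P(D)
       = 0.00434791 / 0.04031016
       = 0.1079


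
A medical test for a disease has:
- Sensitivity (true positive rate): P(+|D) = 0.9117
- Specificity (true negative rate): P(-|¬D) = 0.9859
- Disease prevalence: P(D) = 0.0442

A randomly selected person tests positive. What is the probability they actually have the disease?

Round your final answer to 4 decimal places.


Let D = has disease, + = positive test

Given:
- P(D) = 0.0442 (prevalence)
- P(+|D) = 0.9117 (sensitivity)
- P(-|¬D) = 0.9859 (specificity)
- P(+|¬D) = 0.0141 (false positive rate = 1 - specificity)

Step 1: Find P(+)
P(+) = P(+|D)P(D) + P(+|¬D)P(¬D)
     = 0.9117 × 0.0442 + 0.0141 × 0.9558
     = 0.04029714 + 0.01347678
     = 0.05377392

Step 2: Apply Bayes' theorem for P(D|+)
P(D|+) = P(+|D)P(D) / P(+)
       = 0.04029714 / 0.05377392
       = 0.7494


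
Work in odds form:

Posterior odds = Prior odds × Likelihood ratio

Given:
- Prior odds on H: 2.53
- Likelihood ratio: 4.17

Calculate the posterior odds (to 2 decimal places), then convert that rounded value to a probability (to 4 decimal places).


Step 1: Calculate posterior odds
Posterior odds = Prior odds × LR
               = 2.53 × 4.17
               = 10.55

Step 2: Convert to probability
P(H|E) = Posterior odds / (1 + Posterior odds)
       = 10.55 / (1 + 10.55)
       = 10.55 / 11.55
       = 0.9134

The evidence increased P(H) from 0.7167 to 0.9134.


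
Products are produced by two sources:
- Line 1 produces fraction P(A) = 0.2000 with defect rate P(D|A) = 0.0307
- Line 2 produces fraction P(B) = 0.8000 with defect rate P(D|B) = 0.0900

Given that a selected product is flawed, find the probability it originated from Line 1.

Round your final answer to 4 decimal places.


Let A = from Line 1, D = flawed

Given:
- P(A) = 0.2000, P(B) = 0.8000
- P(D|A) = 0.0307, P(D|B) = 0.0900

Step 1: Find P(D)
P(D) = P(D|A)P(A) + P(D|B)P(B)
     = 0.0307 × 0.2000 + 0.0900 × 0.8000
     = 0.00614000 + 0.07200000
     = 0.07814000

Step 2: Apply Bayes' theorem
P(A|D) = P(D|A)P(A) / P(D)
       = 0.00614000 / 0.07814000
       = 0.0786


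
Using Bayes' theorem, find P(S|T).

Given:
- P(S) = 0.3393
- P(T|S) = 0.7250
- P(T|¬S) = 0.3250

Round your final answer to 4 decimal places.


Bayes' theorem: P(S|T) = P(T|S) × P(S) / P(T)

Step 1: Calculate P(T) using law of total probability
P(T) = P(T|S)P(S) + P(T|¬S)P(¬S)
     = 0.7250 × 0.3393 + 0.3250 × 0.6607
     = 0.24599250 + 0.21472750
     = 0.46072000

Step 2: Apply Bayes' theorem
P(S|T) = P(T|S) × P(S) / P(T)
       = 0.24599250 / 0.46072000
       = 0.5339


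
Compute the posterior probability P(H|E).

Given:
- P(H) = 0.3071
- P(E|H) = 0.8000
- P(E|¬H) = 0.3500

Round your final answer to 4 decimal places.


Bayes' theorem: P(H|E) = P(E|H) × P(H) / P(E)

Step 1: Calculate P(E) using law of total probability
P(E) = P(E|H)P(H) + P(E|¬H)P(¬H)
     = 0.8000 × 0.3071 + 0.3500 × 0.6929
     = 0.24568000 + 0.24251500
     = 0.48819500

Step 2: Apply Bayes' theorem
P(H|E) = P(E|H) × P(H) / P(E)
       = 0.24568000 / 0.48819500
       = 0.5032


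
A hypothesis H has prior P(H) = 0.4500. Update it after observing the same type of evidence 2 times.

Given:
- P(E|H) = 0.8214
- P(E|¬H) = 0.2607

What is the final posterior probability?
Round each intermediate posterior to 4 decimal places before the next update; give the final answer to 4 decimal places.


Sequential Bayesian updating:

Initial prior: P(H) = 0.4500

Update 1:
  P(E) = 0.8214 × 0.4500 + 0.2607 × 0.5500 = 0.36963000 + 0.14338500 = 0.51301500
  P(H|E) = 0.36963000 / 0.51301500 = 0.7205

Update 2:
  P(E) = 0.8214 × 0.7205 + 0.2607 × 0.2795 = 0.59181870 + 0.07286565 = 0.66468435
  P(H|E) = 0.59181870 / 0.66468435 = 0.8904

Final posterior: 0.8904


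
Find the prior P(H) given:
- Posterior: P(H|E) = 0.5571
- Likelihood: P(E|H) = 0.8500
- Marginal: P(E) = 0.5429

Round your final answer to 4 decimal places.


From Bayes' theorem: P(H|E) = P(E|H) × P(H) / P(E)

Rearranging for P(H):
P(H) = P(H|E) × P(E) / P(E|H)
     = 0.5571 × 0.5429 / 0.8500
     = 0.30244959 / 0.8500
     = 0.3558


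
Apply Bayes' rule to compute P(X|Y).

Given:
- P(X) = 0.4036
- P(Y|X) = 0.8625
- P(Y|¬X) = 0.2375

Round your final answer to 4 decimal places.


Bayes' theorem: P(X|Y) = P(Y|X) × P(X) / P(Y)

Step 1: Calculate P(Y) using law of total probability
P(Y) = P(Y|X)P(X) + P(Y|¬X)P(¬X)
     = 0.8625 × 0.4036 + 0.2375 × 0.5964
     = 0.34810500 + 0.14164500
     = 0.48975000

Step 2: Apply Bayes' theorem
P(X|Y) = P(Y|X) × P(X) / P(Y)
       = 0.34810500 / 0.48975000
       = 0.7108


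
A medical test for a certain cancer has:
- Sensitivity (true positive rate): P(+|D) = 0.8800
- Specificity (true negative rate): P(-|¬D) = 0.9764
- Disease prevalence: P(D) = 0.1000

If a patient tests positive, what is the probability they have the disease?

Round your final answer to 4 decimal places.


Let D = has disease, + = positive test

Given:
- P(D) = 0.1000 (prevalence)
- P(+|D) = 0.8800 (sensitivity)
- P(-|¬D) = 0.9764 (specificity)
- P(+|¬D) = 0.0236 (false positive rate = 1 - specificity)

Step 1: Find P(+)
P(+) = P(+|D)P(D) + P(+|¬D)P(¬D)
     = 0.8800 × 0.1000 + 0.0236 × 0.9000
     = 0.08800000 + 0.02124000
     = 0.10924000

Step 2: Apply Bayes' theorem for P(D|+)
P(D|+) = P(+|D)P(D) / P(+)
       = 0.08800000 / 0.10924000
       = 0.8056


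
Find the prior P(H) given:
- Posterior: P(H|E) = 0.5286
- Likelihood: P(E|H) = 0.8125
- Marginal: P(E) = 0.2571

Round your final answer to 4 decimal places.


From Bayes' theorem: P(H|E) = P(E|H) × P(H) / P(E)

Rearranging for P(H):
P(H) = P(H|E) × P(E) / P(E|H)
     = 0.5286 × 0.2571 / 0.8125
     = 0.13590306 / 0.8125
     = 0.1673


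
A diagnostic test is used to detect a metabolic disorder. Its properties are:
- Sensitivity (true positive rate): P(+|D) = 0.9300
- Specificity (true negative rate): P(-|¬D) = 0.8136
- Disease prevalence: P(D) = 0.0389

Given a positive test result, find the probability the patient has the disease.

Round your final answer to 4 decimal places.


Let D = has disease, + = positive test

Given:
- P(D) = 0.0389 (prevalence)
- P(+|D) = 0.9300 (sensitivity)
- P(-|¬D) = 0.8136 (specificity)
- P(+|¬D) = 0.1864 (false positive rate = 1 - specificity)

Step 1: Find P(+)
P(+) = P(+|D)P(D) + P(+|¬D)P(¬D)
     = 0.9300 × 0.0389 + 0.1864 × 0.9611
     = 0.03617700 + 0.17914904
     = 0.21532604

Step 2: Apply Bayes' theorem for P(D|+)
P(D|+) = P(+|D)P(D) / P(+)
       = 0.03617700 / 0.21532604
       = 0.1680


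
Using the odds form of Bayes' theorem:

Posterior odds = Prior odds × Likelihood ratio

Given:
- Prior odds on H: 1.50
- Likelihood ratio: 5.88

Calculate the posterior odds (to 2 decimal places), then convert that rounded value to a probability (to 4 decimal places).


Step 1: Calculate posterior odds
Posterior odds = Prior odds × LR
               = 1.50 × 5.88
               = 8.82

Step 2: Convert to probability
P(H|E) = Posterior odds / (1 + Posterior odds)
       = 8.82 / (1 + 8.82)
       = 8.82 / 9.82
       = 0.8982

The evidence increased P(H) from 0.6000 to 0.8982.


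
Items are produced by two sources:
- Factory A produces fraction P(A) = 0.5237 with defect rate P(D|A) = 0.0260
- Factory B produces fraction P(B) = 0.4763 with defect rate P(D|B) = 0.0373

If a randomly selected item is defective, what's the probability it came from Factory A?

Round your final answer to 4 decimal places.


Let A = from Factory A, D = defective

Given:
- P(A) = 0.5237, P(B) = 0.4763
- P(D|A) = 0.0260, P(D|B) = 0.0373

Step 1: Find P(D)
P(D) = P(D|A)P(A) + P(D|B)P(B)
     = 0.0260 × 0.5237 + 0.0373 × 0.4763
     = 0.01361620 + 0.01776599
     = 0.03138219

Step 2: Apply Bayes' theorem
P(A|D) = P(D|A)P(A) / P(D)
       = 0.01361620 / 0.03138219
       = 0.4339


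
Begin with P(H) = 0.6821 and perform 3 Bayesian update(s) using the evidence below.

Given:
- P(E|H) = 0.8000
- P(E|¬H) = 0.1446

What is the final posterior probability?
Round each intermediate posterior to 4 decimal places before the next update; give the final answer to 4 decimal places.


Sequential Bayesian updating:

Initial prior: P(H) = 0.6821

Update 1:
  P(E) = 0.8000 × 0.6821 + 0.1446 × 0.3179 = 0.54568000 + 0.04596834 = 0.59164834
  P(H|E) = 0.54568000 / 0.59164834 = 0.9223

Update 2:
  P(E) = 0.8000 × 0.9223 + 0.1446 × 0.0777 = 0.73784000 + 0.01123542 = 0.74907542
  P(H|E) = 0.73784000 / 0.74907542 = 0.9850

Update 3:
  P(E) = 0.8000 × 0.9850 + 0.1446 × 0.0150 = 0.78800000 + 0.00216900 = 0.79016900
  P(H|E) = 0.78800000 / 0.79016900 = 0.9973

Final posterior: 0.9973


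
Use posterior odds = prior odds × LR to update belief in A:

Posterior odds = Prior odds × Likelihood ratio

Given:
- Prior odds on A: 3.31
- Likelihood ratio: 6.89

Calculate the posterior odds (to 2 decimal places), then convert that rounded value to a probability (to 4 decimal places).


Step 1: Calculate posterior odds
Posterior odds = Prior odds × LR
               = 3.31 × 6.89
               = 22.81

Step 2: Convert to probability
P(A|E) = Posterior odds / (1 + Posterior odds)
       = 22.81 / (1 + 22.81)
       = 22.81 / 23.81
       = 0.9580

The evidence increased P(A) from 0.7680 to 0.9580.


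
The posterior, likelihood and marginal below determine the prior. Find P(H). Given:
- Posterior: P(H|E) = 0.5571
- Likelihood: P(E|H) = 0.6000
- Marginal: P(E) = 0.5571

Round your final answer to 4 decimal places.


From Bayes' theorem: P(H|E) = P(E|H) × P(H) / P(E)

Rearranging for P(H):
P(H) = P(H|E) × P(E) / P(E|H)
     = 0.5571 × 0.5571 / 0.6000
     = 0.31036041 / 0.6000
     = 0.5173


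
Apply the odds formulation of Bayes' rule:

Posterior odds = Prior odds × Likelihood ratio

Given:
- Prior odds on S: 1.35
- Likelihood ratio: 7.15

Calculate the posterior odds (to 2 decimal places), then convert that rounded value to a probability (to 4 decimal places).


Step 1: Calculate posterior odds
Posterior odds = Prior odds × LR
               = 1.35 × 7.15
               = 9.65

Step 2: Convert to probability
P(S|E) = Posterior odds / (1 + Posterior odds)
       = 9.65 / (1 + 9.65)
       = 9.65 / 10.65
       = 0.9061

The evidence increased P(S) from 0.5745 to 0.9061.


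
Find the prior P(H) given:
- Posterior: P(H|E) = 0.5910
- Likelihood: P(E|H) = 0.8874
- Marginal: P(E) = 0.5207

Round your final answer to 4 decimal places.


From Bayes' theorem: P(H|E) = P(E|H) × P(H) / P(E)

Rearranging for P(H):
P(H) = P(H|E) × P(E) / P(E|H)
     = 0.5910 × 0.5207 / 0.8874
     = 0.30773370 / 0.8874
     = 0.3468


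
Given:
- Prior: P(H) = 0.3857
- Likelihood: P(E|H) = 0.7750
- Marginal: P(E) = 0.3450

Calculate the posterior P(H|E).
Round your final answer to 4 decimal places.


Using Bayes' theorem:

P(H|E) = P(E|H) × P(H) / P(E)
       = 0.7750 × 0.3857 / 0.3450
       = 0.29891750 / 0.3450
       = 0.8664

The evidence strengthens our belief in H.
Prior: 0.3857 → Posterior: 0.8664


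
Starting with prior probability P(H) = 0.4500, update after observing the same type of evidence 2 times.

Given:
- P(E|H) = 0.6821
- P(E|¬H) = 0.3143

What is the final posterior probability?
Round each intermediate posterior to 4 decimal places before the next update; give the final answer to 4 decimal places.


Sequential Bayesian updating:

Initial prior: P(H) = 0.4500

Update 1:
  P(E) = 0.6821 × 0.4500 + 0.3143 × 0.5500 = 0.30694500 + 0.17286500 = 0.47981000
  P(H|E) = 0.30694500 / 0.47981000 = 0.6397

Update 2:
  P(E) = 0.6821 × 0.6397 + 0.3143 × 0.3603 = 0.43633937 + 0.11324229 = 0.54958166
  P(H|E) = 0.43633937 / 0.54958166 = 0.7939

Final posterior: 0.7939


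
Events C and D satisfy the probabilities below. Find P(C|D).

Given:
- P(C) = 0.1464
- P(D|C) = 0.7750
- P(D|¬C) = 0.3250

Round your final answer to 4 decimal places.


Bayes' theorem: P(C|D) = P(D|C) × P(C) / P(D)

Step 1: Calculate P(D) using law of total probability
P(D) = P(D|C)P(C) + P(D|¬C)P(¬C)
     = 0.7750 × 0.1464 + 0.3250 × 0.8536
     = 0.11346000 + 0.27742000
     = 0.39088000

Step 2: Apply Bayes' theorem
P(C|D) = P(D|C) × P(C) / P(D)
       = 0.11346000 / 0.39088000
       = 0.2903


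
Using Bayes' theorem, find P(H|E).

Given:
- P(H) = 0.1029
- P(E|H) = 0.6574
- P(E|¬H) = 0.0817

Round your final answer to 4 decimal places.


Bayes' theorem: P(H|E) = P(E|H) × P(H) / P(E)

Step 1: Calculate P(E) using law of total probability
P(E) = P(E|H)P(H) + P(E|¬H)P(¬H)
     = 0.6574 × 0.1029 + 0.0817 × 0.8971
     = 0.06764646 + 0.07329307
     = 0.14093953

Step 2: Apply Bayes' theorem
P(H|E) = P(E|H) × P(H) / P(E)
       = 0.06764646 / 0.14093953
       = 0.4800


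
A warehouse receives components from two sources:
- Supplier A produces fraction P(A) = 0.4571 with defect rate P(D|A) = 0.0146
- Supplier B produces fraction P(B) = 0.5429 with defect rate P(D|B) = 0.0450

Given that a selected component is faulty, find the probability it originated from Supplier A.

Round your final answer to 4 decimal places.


Let A = from Supplier A, D = faulty

Given:
- P(A) = 0.4571, P(B) = 0.5429
- P(D|A) = 0.0146, P(D|B) = 0.0450

Step 1: Find P(D)
P(D) = P(D|A)P(A) + P(D|B)P(B)
     = 0.0146 × 0.4571 + 0.0450 × 0.5429
     = 0.00667366 + 0.02443050
     = 0.03110416

Step 2: Apply Bayes' theorem
P(A|D) = P(D|A)P(A) / P(D)
       = 0.00667366 / 0.03110416
       = 0.2146


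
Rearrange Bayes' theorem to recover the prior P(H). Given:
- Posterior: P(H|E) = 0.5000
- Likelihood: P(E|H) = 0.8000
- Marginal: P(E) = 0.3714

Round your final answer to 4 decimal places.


From Bayes' theorem: P(H|E) = P(E|H) × P(H) / P(E)

Rearranging for P(H):
P(H) = P(H|E) × P(E) / P(E|H)
     = 0.5000 × 0.3714 / 0.8000
     = 0.18570000 / 0.8000
     = 0.2321


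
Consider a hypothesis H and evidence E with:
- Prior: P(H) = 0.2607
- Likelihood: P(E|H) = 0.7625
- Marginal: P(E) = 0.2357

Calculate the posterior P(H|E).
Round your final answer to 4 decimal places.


Using Bayes' theorem:

P(H|E) = P(E|H) × P(H) / P(E)
       = 0.7625 × 0.2607 / 0.2357
       = 0.19878375 / 0.2357
       = 0.8434

The evidence strengthens our belief in H.
Prior: 0.2607 → Posterior: 0.8434


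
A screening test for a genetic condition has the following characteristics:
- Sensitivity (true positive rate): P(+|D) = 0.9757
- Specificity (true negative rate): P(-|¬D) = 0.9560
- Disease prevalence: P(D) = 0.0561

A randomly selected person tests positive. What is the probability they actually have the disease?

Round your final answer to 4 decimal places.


Let D = has disease, + = positive test

Given:
- P(D) = 0.0561 (prevalence)
- P(+|D) = 0.9757 (sensitivity)
- P(-|¬D) = 0.9560 (specificity)
- P(+|¬D) = 0.0440 (false positive rate = 1 - specificity)

Step 1: Find P(+)
P(+) = P(+|D)P(D) + P(+|¬D)P(¬D)
     = 0.9757 × 0.0561 + 0.0440 × 0.9439
     = 0.05473677 + 0.04153160
     = 0.09626837

Step 2: Apply Bayes' theorem for P(D|+)
P(D|+) = P(+|D)P(D) / P(+)
       = 0.05473677 / 0.09626837
       = 0.5686


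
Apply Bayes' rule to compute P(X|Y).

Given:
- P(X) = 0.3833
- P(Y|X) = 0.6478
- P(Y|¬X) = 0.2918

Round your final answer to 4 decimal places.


Bayes' theorem: P(X|Y) = P(Y|X) × P(X) / P(Y)

Step 1: Calculate P(Y) using law of total probability
P(Y) = P(Y|X)P(X) + P(Y|¬X)P(¬X)
     = 0.6478 × 0.3833 + 0.2918 × 0.6167
     = 0.24830174 + 0.17995306
     = 0.42825480

Step 2: Apply Bayes' theorem
P(X|Y) = P(Y|X) × P(X) / P(Y)
       = 0.24830174 / 0.42825480
       = 0.5798


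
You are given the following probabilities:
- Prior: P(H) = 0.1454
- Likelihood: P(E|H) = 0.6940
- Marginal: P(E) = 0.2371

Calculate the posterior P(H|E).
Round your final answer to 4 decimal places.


Using Bayes' theorem:

P(H|E) = P(E|H) × P(H) / P(E)
       = 0.6940 × 0.1454 / 0.2371
       = 0.10090760 / 0.2371
       = 0.4256

The evidence strengthens our belief in H.
Prior: 0.1454 → Posterior: 0.4256


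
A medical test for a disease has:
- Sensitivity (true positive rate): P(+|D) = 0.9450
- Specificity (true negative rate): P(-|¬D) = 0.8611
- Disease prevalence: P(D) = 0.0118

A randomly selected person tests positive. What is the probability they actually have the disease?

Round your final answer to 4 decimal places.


Let D = has disease, + = positive test

Given:
- P(D) = 0.0118 (prevalence)
- P(+|D) = 0.9450 (sensitivity)
- P(-|¬D) = 0.8611 (specificity)
- P(+|¬D) = 0.1389 (false positive rate = 1 - specificity)

Step 1: Find P(+)
P(+) = P(+|D)P(D) + P(+|¬D)P(¬D)
     = 0.9450 × 0.0118 + 0.1389 × 0.9882
     = 0.01115100 + 0.13726098
     = 0.14841198

Step 2: Apply Bayes' theorem for P(D|+)
P(D|+) = P(+|D)P(D) / P(+)
       = 0.01115100 / 0.14841198
       = 0.0751


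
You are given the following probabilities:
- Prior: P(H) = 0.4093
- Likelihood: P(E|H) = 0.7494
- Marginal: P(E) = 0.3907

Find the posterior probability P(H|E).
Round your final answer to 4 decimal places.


Using Bayes' theorem:

P(H|E) = P(E|H) × P(H) / P(E)
       = 0.7494 × 0.4093 / 0.3907
       = 0.30672942 / 0.3907
       = 0.7851

The evidence strengthens our belief in H.
Prior: 0.4093 → Posterior: 0.7851


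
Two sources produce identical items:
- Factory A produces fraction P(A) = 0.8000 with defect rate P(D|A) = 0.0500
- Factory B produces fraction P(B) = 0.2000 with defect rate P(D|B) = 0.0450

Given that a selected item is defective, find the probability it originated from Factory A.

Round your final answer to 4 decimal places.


Let A = from Factory A, D = defective

Given:
- P(A) = 0.8000, P(B) = 0.2000
- P(D|A) = 0.0500, P(D|B) = 0.0450

Step 1: Find P(D)
P(D) = P(D|A)P(A) + P(D|B)P(B)
     = 0.0500 × 0.8000 + 0.0450 × 0.2000
     = 0.04000000 + 0.00900000
     = 0.04900000

Step 2: Apply Bayes' theorem
P(A|D) = P(D|A)P(A) / P(D)
       = 0.04000000 / 0.04900000
       = 0.8163


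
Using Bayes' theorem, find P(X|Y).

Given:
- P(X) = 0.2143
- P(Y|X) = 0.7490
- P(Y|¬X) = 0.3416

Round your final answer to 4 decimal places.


Bayes' theorem: P(X|Y) = P(Y|X) × P(X) / P(Y)

Step 1: Calculate P(Y) using law of total probability
P(Y) = P(Y|X)P(X) + P(Y|¬X)P(¬X)
     = 0.7490 × 0.2143 + 0.3416 × 0.7857
     = 0.16051070 + 0.26839512
     = 0.42890582

Step 2: Apply Bayes' theorem
P(X|Y) = P(Y|X) × P(X) / P(Y)
       = 0.16051070 / 0.42890582
       = 0.3742


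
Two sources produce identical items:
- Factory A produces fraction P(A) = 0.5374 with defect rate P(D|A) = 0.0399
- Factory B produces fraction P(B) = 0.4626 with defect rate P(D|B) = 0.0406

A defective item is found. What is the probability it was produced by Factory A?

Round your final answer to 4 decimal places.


Let A = from Factory A, D = defective

Given:
- P(A) = 0.5374, P(B) = 0.4626
- P(D|A) = 0.0399, P(D|B) = 0.0406

Step 1: Find P(D)
P(D) = P(D|A)P(A) + P(D|B)P(B)
     = 0.0399 × 0.5374 + 0.0406 × 0.4626
     = 0.02144226 + 0.01878156
     = 0.04022382

Step 2: Apply Bayes' theorem
P(A|D) = P(D|A)P(A) / P(D)
       = 0.02144226 / 0.04022382
       = 0.5331


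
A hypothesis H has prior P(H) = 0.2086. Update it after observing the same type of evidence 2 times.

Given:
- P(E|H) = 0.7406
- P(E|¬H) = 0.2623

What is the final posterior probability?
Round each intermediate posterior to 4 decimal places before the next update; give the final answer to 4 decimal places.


Sequential Bayesian updating:

Initial prior: P(H) = 0.2086

Update 1:
  P(E) = 0.7406 × 0.2086 + 0.2623 × 0.7914 = 0.15448916 + 0.20758422 = 0.36207338
  P(H|E) = 0.15448916 / 0.36207338 = 0.4267

Update 2:
  P(E) = 0.7406 × 0.4267 + 0.2623 × 0.5733 = 0.31601402 + 0.15037659 = 0.46639061
  P(H|E) = 0.31601402 / 0.46639061 = 0.6776

Final posterior: 0.6776


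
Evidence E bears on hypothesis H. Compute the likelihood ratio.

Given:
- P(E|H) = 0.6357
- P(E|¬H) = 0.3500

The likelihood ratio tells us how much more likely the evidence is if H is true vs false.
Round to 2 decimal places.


Likelihood Ratio (LR) = P(E|H) / P(E|¬H)

LR = 0.6357 / 0.3500
   = 1.82

The evidence is 1.82 times more likely if H is true than if H is false.
LR > 1, so observing E raises the odds in favor of H.


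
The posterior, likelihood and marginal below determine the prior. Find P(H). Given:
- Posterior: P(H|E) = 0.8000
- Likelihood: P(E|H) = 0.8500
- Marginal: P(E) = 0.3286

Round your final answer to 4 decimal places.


From Bayes' theorem: P(H|E) = P(E|H) × P(H) / P(E)

Rearranging for P(H):
P(H) = P(H|E) × P(E) / P(E|H)
     = 0.8000 × 0.3286 / 0.8500
     = 0.26288000 / 0.8500
     = 0.3093


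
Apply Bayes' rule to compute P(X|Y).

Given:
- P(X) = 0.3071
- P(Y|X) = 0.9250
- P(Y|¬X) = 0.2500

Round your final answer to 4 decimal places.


Bayes' theorem: P(X|Y) = P(Y|X) × P(X) / P(Y)

Step 1: Calculate P(Y) using law of total probability
P(Y) = P(Y|X)P(X) + P(Y|¬X)P(¬X)
     = 0.9250 × 0.3071 + 0.2500 × 0.6929
     = 0.28406750 + 0.17322500
     = 0.45729250

Step 2: Apply Bayes' theorem
P(X|Y) = P(Y|X) × P(X) / P(Y)
       = 0.28406750 / 0.45729250
       = 0.6212


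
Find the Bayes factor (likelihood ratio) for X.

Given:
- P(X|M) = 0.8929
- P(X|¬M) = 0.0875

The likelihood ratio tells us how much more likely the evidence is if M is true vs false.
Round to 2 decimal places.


Likelihood Ratio (LR) = P(X|M) / P(X|¬M)

LR = 0.8929 / 0.0875
   = 10.20

The evidence is 10.20 times more likely if M is true than if M is false.
Since LR > 1, the evidence supports M over ¬M.


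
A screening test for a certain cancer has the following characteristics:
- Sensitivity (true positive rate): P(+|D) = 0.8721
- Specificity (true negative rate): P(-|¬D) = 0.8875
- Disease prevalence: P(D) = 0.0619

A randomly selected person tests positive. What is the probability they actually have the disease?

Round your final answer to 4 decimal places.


Let D = has disease, + = positive test

Given:
- P(D) = 0.0619 (prevalence)
- P(+|D) = 0.8721 (sensitivity)
- P(-|¬D) = 0.8875 (specificity)
- P(+|¬D) = 0.1125 (false positive rate = 1 - specificity)

Step 1: Find P(+)
P(+) = P(+|D)P(D) + P(+|¬D)P(¬D)
     = 0.8721 × 0.0619 + 0.1125 × 0.9381
     = 0.05398299 + 0.10553625
     = 0.15951924

Step 2: Apply Bayes' theorem for P(D|+)
P(D|+) = P(+|D)P(D) / P(+)
       = 0.05398299 / 0.15951924
       = 0.3384


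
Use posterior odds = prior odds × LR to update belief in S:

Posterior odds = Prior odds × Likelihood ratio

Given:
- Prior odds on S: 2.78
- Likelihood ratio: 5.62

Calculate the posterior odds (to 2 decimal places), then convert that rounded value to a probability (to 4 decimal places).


Step 1: Calculate posterior odds
Posterior odds = Prior odds × LR
               = 2.78 × 5.62
               = 15.62

Step 2: Convert to probability
P(S|E) = Posterior odds / (1 + Posterior odds)
       = 15.62 / (1 + 15.62)
       = 15.62 / 16.62
       = 0.9398

The evidence increased P(S) from 0.7354 to 0.9398.


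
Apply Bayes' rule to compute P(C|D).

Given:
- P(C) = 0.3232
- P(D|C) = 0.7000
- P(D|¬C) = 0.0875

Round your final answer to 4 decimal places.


Bayes' theorem: P(C|D) = P(D|C) × P(C) / P(D)

Step 1: Calculate P(D) using law of total probability
P(D) = P(D|C)P(C) + P(D|¬C)P(¬C)
     = 0.7000 × 0.3232 + 0.0875 × 0.6768
     = 0.22624000 + 0.05922000
     = 0.28546000

Step 2: Apply Bayes' theorem
P(C|D) = P(D|C) × P(C) / P(D)
       = 0.22624000 / 0.28546000
       = 0.7925


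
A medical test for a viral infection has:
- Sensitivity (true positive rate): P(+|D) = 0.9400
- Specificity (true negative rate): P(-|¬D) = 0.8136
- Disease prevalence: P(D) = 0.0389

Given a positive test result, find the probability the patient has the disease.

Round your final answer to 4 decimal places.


Let D = has disease, + = positive test

Given:
- P(D) = 0.0389 (prevalence)
- P(+|D) = 0.9400 (sensitivity)
- P(-|¬D) = 0.8136 (specificity)
- P(+|¬D) = 0.1864 (false positive rate = 1 - specificity)

Step 1: Find P(+)
P(+) = P(+|D)P(D) + P(+|¬D)P(¬D)
     = 0.9400 × 0.0389 + 0.1864 × 0.9611
     = 0.03656600 + 0.17914904
     = 0.21571504

Step 2: Apply Bayes' theorem for P(D|+)
P(D|+) = P(+|D)P(D) / P(+)
       = 0.03656600 / 0.21571504
       = 0.1695


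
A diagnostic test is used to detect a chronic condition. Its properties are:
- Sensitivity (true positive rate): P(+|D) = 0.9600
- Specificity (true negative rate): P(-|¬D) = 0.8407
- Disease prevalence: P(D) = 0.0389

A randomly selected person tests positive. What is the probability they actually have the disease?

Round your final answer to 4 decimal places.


Let D = has disease, + = positive test

Given:
- P(D) = 0.0389 (prevalence)
- P(+|D) = 0.9600 (sensitivity)
- P(-|¬D) = 0.8407 (specificity)
- P(+|¬D) = 0.1593 (false positive rate = 1 - specificity)

Step 1: Find P(+)
P(+) = P(+|D)P(D) + P(+|¬D)P(¬D)
     = 0.9600 × 0.0389 + 0.1593 × 0.9611
     = 0.03734400 + 0.15310323
     = 0.19044723

Step 2: Apply Bayes' theorem for P(D|+)
P(D|+) = P(+|D)P(D) / P(+)
       = 0.03734400 / 0.19044723
       = 0.1961


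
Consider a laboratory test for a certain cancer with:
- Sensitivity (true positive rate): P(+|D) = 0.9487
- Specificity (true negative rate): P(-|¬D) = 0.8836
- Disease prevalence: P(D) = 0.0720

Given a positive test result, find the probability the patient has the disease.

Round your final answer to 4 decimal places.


Let D = has disease, + = positive test

Given:
- P(D) = 0.0720 (prevalence)
- P(+|D) = 0.9487 (sensitivity)
- P(-|¬D) = 0.8836 (specificity)
- P(+|¬D) = 0.1164 (false positive rate = 1 - specificity)

Step 1: Find P(+)
P(+) = P(+|D)P(D) + P(+|¬D)P(¬D)
     = 0.9487 × 0.0720 + 0.1164 × 0.9280
     = 0.06830640 + 0.10801920
     = 0.17632560

Step 2: Apply Bayes' theorem for P(D|+)
P(D|+) = P(+|D)P(D) / P(+)
       = 0.06830640 / 0.17632560
       = 0.3874


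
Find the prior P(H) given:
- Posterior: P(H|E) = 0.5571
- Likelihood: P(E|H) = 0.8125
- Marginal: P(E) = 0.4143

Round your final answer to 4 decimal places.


From Bayes' theorem: P(H|E) = P(E|H) × P(H) / P(E)

Rearranging for P(H):
P(H) = P(H|E) × P(E) / P(E|H)
     = 0.5571 × 0.4143 / 0.8125
     = 0.23080653 / 0.8125
     = 0.2841


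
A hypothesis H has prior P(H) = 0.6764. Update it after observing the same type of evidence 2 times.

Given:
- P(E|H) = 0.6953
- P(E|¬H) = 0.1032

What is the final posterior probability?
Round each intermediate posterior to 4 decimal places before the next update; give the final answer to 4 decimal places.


Sequential Bayesian updating:

Initial prior: P(H) = 0.6764

Update 1:
  P(E) = 0.6953 × 0.6764 + 0.1032 × 0.3236 = 0.47030092 + 0.03339552 = 0.50369644
  P(H|E) = 0.47030092 / 0.50369644 = 0.9337

Update 2:
  P(E) = 0.6953 × 0.9337 + 0.1032 × 0.0663 = 0.64920161 + 0.00684216 = 0.65604377
  P(H|E) = 0.64920161 / 0.65604377 = 0.9896

Final posterior: 0.9896


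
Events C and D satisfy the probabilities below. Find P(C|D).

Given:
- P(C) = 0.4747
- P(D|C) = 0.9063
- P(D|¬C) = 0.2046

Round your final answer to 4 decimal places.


Bayes' theorem: P(C|D) = P(D|C) × P(C) / P(D)

Step 1: Calculate P(D) using law of total probability
P(D) = P(D|C)P(C) + P(D|¬C)P(¬C)
     = 0.9063 × 0.4747 + 0.2046 × 0.5253
     = 0.43022061 + 0.10747638
     = 0.53769699

Step 2: Apply Bayes' theorem
P(C|D) = P(D|C) × P(C) / P(D)
       = 0.43022061 / 0.53769699
       = 0.8001


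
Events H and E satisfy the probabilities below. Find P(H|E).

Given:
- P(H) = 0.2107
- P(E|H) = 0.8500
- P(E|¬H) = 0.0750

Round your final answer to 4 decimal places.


Bayes' theorem: P(H|E) = P(E|H) × P(H) / P(E)

Step 1: Calculate P(E) using law of total probability
P(E) = P(E|H)P(H) + P(E|¬H)P(¬H)
     = 0.8500 × 0.2107 + 0.0750 × 0.7893
     = 0.17909500 + 0.05919750
     = 0.23829250

Step 2: Apply Bayes' theorem
P(H|E) = P(E|H) × P(H) / P(E)
       = 0.17909500 / 0.23829250
       = 0.7516


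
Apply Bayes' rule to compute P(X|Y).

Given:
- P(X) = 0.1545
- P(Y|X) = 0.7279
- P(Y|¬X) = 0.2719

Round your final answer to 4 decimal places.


Bayes' theorem: P(X|Y) = P(Y|X) × P(X) / P(Y)

Step 1: Calculate P(Y) using law of total probability
P(Y) = P(Y|X)P(X) + P(Y|¬X)P(¬X)
     = 0.7279 × 0.1545 + 0.2719 × 0.8455
     = 0.11246055 + 0.22989145
     = 0.34235200

Step 2: Apply Bayes' theorem
P(X|Y) = P(Y|X) × P(X) / P(Y)
       = 0.11246055 / 0.34235200
       = 0.3285


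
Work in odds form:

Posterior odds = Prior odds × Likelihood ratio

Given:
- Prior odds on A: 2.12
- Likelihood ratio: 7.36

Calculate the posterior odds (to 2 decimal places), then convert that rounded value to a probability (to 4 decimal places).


Step 1: Calculate posterior odds
Posterior odds = Prior odds × LR
               = 2.12 × 7.36
               = 15.60

Step 2: Convert to probability
P(A|E) = Posterior odds / (1 + Posterior odds)
       = 15.60 / (1 + 15.60)
       = 15.60 / 16.60
       = 0.9398

The evidence increased P(A) from 0.6795 to 0.9398.


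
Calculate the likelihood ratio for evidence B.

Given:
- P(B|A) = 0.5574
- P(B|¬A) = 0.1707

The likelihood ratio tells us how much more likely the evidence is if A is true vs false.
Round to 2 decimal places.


Likelihood Ratio (LR) = P(B|A) / P(B|¬A)

LR = 0.5574 / 0.1707
   = 3.27

The evidence is 3.27 times more likely if A is true than if A is false.
LR > 1, so observing B raises the odds in favor of A.


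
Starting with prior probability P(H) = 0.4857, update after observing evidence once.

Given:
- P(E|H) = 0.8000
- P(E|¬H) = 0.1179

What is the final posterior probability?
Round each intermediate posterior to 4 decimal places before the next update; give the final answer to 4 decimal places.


Sequential Bayesian updating:

Initial prior: P(H) = 0.4857

Update 1:
  P(E) = 0.8000 × 0.4857 + 0.1179 × 0.5143 = 0.38856000 + 0.06063597 = 0.44919597
  P(H|E) = 0.38856000 / 0.44919597 = 0.8650

Final posterior: 0.8650


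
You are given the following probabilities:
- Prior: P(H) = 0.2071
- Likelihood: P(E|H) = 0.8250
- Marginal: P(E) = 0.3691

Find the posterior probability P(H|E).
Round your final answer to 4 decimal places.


Using Bayes' theorem:

P(H|E) = P(E|H) × P(H) / P(E)
       = 0.8250 × 0.2071 / 0.3691
       = 0.17085750 / 0.3691
       = 0.4629

The evidence strengthens our belief in H.
Prior: 0.2071 → Posterior: 0.4629


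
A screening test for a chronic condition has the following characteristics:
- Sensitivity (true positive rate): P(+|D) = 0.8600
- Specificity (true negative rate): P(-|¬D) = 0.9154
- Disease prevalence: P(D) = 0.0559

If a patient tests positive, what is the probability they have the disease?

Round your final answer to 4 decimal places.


Let D = has disease, + = positive test

Given:
- P(D) = 0.0559 (prevalence)
- P(+|D) = 0.8600 (sensitivity)
- P(-|¬D) = 0.9154 (specificity)
- P(+|¬D) = 0.0846 (false positive rate = 1 - specificity)

Step 1: Find P(+)
P(+) = P(+|D)P(D) + P(+|¬D)P(¬D)
     = 0.8600 × 0.0559 + 0.0846 × 0.9441
     = 0.04807400 + 0.07987086
     = 0.12794486

Step 2: Apply Bayes' theorem for P(D|+)
P(D|+) = P(+|D)P(D) / P(+)
       = 0.04807400 / 0.12794486
       = 0.3757


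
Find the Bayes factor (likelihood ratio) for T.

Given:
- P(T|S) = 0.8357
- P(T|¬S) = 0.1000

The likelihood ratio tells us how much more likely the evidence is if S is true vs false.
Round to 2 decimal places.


Likelihood Ratio (LR) = P(T|S) / P(T|¬S)

LR = 0.8357 / 0.1000
   = 8.36

The evidence is 8.36 times more likely if S is true than if S is false.
Since LR > 1, the evidence supports S over ¬S.


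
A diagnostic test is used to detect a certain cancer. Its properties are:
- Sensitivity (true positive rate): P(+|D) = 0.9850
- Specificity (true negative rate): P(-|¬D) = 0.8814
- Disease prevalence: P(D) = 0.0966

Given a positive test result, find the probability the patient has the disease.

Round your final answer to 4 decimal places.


Let D = has disease, + = positive test

Given:
- P(D) = 0.0966 (prevalence)
- P(+|D) = 0.9850 (sensitivity)
- P(-|¬D) = 0.8814 (specificity)
- P(+|¬D) = 0.1186 (false positive rate = 1 - specificity)

Step 1: Find P(+)
P(+) = P(+|D)P(D) + P(+|¬D)P(¬D)
     = 0.9850 × 0.0966 + 0.1186 × 0.9034
     = 0.09515100 + 0.10714324
     = 0.20229424

Step 2: Apply Bayes' theorem for P(D|+)
P(D|+) = P(+|D)P(D) / P(+)
       = 0.09515100 / 0.20229424
       = 0.4704


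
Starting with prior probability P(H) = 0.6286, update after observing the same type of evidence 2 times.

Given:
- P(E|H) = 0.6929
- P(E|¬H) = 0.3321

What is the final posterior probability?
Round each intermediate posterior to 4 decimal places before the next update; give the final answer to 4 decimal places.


Sequential Bayesian updating:

Initial prior: P(H) = 0.6286

Update 1:
  P(E) = 0.6929 × 0.6286 + 0.3321 × 0.3714 = 0.43555694 + 0.12334194 = 0.55889888
  P(H|E) = 0.43555694 / 0.55889888 = 0.7793

Update 2:
  P(E) = 0.6929 × 0.7793 + 0.3321 × 0.2207 = 0.53997697 + 0.07329447 = 0.61327144
  P(H|E) = 0.53997697 / 0.61327144 = 0.8805

Final posterior: 0.8805


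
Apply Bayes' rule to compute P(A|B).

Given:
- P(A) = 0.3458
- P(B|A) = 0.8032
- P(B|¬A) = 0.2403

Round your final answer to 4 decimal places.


Bayes' theorem: P(A|B) = P(B|A) × P(A) / P(B)

Step 1: Calculate P(B) using law of total probability
P(B) = P(B|A)P(A) + P(B|¬A)P(¬A)
     = 0.8032 × 0.3458 + 0.2403 × 0.6542
     = 0.27774656 + 0.15720426
     = 0.43495082

Step 2: Apply Bayes' theorem
P(A|B) = P(B|A) × P(A) / P(B)
       = 0.27774656 / 0.43495082
       = 0.6386


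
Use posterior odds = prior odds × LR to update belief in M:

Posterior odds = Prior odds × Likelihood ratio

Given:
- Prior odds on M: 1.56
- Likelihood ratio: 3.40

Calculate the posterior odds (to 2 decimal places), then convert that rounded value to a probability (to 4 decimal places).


Step 1: Calculate posterior odds
Posterior odds = Prior odds × LR
               = 1.56 × 3.40
               = 5.30

Step 2: Convert to probability
P(M|E) = Posterior odds / (1 + Posterior odds)
       = 5.30 / (1 + 5.30)
       = 5.30 / 6.30
       = 0.8413

The evidence increased P(M) from 0.6094 to 0.8413.


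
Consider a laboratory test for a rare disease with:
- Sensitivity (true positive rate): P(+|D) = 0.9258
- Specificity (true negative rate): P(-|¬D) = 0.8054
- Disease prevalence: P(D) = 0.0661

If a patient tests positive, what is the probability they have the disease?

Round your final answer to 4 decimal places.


Let D = has disease, + = positive test

Given:
- P(D) = 0.0661 (prevalence)
- P(+|D) = 0.9258 (sensitivity)
- P(-|¬D) = 0.8054 (specificity)
- P(+|¬D) = 0.1946 (false positive rate = 1 - specificity)

Step 1: Find P(+)
P(+) = P(+|D)P(D) + P(+|¬D)P(¬D)
     = 0.9258 × 0.0661 + 0.1946 × 0.9339
     = 0.06119538 + 0.18173694
     = 0.24293232

Step 2: Apply Bayes' theorem for P(D|+)
P(D|+) = P(+|D)P(D) / P(+)
       = 0.06119538 / 0.24293232
       = 0.2519


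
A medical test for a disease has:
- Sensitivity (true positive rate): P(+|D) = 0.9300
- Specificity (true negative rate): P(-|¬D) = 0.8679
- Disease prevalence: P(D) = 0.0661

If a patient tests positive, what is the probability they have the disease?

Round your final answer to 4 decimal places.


Let D = has disease, + = positive test

Given:
- P(D) = 0.0661 (prevalence)
- P(+|D) = 0.9300 (sensitivity)
- P(-|¬D) = 0.8679 (specificity)
- P(+|¬D) = 0.1321 (false positive rate = 1 - specificity)

Step 1: Find P(+)
P(+) = P(+|D)P(D) + P(+|¬D)P(¬D)
     = 0.9300 × 0.0661 + 0.1321 × 0.9339
     = 0.06147300 + 0.12336819
     = 0.18484119

Step 2: Apply Bayes' theorem for P(D|+)
P(D|+) = P(+|D)P(D) / P(+)
       = 0.06147300 / 0.18484119
       = 0.3326


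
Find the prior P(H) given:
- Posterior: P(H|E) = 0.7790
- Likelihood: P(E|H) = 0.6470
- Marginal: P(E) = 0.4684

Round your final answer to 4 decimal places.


From Bayes' theorem: P(H|E) = P(E|H) × P(H) / P(E)

Rearranging for P(H):
P(H) = P(H|E) × P(E) / P(E|H)
     = 0.7790 × 0.4684 / 0.6470
     = 0.36488360 / 0.6470
     = 0.5640


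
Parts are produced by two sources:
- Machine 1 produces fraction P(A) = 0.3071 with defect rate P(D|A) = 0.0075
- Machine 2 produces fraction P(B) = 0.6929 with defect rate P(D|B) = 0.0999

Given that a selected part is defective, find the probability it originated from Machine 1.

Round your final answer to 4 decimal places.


Let A = from Machine 1, D = defective

Given:
- P(A) = 0.3071, P(B) = 0.6929
- P(D|A) = 0.0075, P(D|B) = 0.0999

Step 1: Find P(D)
P(D) = P(D|A)P(A) + P(D|B)P(B)
     = 0.0075 × 0.3071 + 0.0999 × 0.6929
     = 0.00230325 + 0.06922071
     = 0.07152396

Step 2: Apply Bayes' theorem
P(A|D) = P(D|A)P(A) / P(D)
       = 0.00230325 / 0.07152396
       = 0.0322
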